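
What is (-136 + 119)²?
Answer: 289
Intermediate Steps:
(-136 + 119)² = (-17)² = 289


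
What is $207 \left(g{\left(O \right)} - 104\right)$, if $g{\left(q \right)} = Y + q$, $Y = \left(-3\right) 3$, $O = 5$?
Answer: $-22356$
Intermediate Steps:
$Y = -9$
$g{\left(q \right)} = -9 + q$
$207 \left(g{\left(O \right)} - 104\right) = 207 \left(\left(-9 + 5\right) - 104\right) = 207 \left(-4 - 104\right) = 207 \left(-108\right) = -22356$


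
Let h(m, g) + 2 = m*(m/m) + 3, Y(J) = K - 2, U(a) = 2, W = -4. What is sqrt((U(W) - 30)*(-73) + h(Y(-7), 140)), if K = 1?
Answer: 2*sqrt(511) ≈ 45.211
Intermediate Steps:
Y(J) = -1 (Y(J) = 1 - 2 = -1)
h(m, g) = 1 + m (h(m, g) = -2 + (m*(m/m) + 3) = -2 + (m*1 + 3) = -2 + (m + 3) = -2 + (3 + m) = 1 + m)
sqrt((U(W) - 30)*(-73) + h(Y(-7), 140)) = sqrt((2 - 30)*(-73) + (1 - 1)) = sqrt(-28*(-73) + 0) = sqrt(2044 + 0) = sqrt(2044) = 2*sqrt(511)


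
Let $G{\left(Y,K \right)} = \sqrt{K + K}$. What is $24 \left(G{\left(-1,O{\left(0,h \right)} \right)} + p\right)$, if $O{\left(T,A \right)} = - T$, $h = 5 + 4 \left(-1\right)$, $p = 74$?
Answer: $1776$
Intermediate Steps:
$h = 1$ ($h = 5 - 4 = 1$)
$G{\left(Y,K \right)} = \sqrt{2} \sqrt{K}$ ($G{\left(Y,K \right)} = \sqrt{2 K} = \sqrt{2} \sqrt{K}$)
$24 \left(G{\left(-1,O{\left(0,h \right)} \right)} + p\right) = 24 \left(\sqrt{2} \sqrt{\left(-1\right) 0} + 74\right) = 24 \left(\sqrt{2} \sqrt{0} + 74\right) = 24 \left(\sqrt{2} \cdot 0 + 74\right) = 24 \left(0 + 74\right) = 24 \cdot 74 = 1776$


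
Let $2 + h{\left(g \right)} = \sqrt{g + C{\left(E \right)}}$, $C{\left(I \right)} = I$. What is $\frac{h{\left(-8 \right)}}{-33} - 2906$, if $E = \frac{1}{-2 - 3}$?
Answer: $- \frac{95896}{33} - \frac{i \sqrt{205}}{165} \approx -2905.9 - 0.086775 i$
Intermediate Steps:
$E = - \frac{1}{5}$ ($E = \frac{1}{-5} = - \frac{1}{5} \approx -0.2$)
$h{\left(g \right)} = -2 + \sqrt{- \frac{1}{5} + g}$ ($h{\left(g \right)} = -2 + \sqrt{g - \frac{1}{5}} = -2 + \sqrt{- \frac{1}{5} + g}$)
$\frac{h{\left(-8 \right)}}{-33} - 2906 = \frac{-2 + \frac{\sqrt{-5 + 25 \left(-8\right)}}{5}}{-33} - 2906 = \left(-2 + \frac{\sqrt{-5 - 200}}{5}\right) \left(- \frac{1}{33}\right) - 2906 = \left(-2 + \frac{\sqrt{-205}}{5}\right) \left(- \frac{1}{33}\right) - 2906 = \left(-2 + \frac{i \sqrt{205}}{5}\right) \left(- \frac{1}{33}\right) - 2906 = \left(\frac{2}{33} - \frac{i \sqrt{205}}{165}\right) - 2906 = - \frac{95896}{33} - \frac{i \sqrt{205}}{165}$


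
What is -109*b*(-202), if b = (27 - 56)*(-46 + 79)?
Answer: -21071226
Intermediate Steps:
b = -957 (b = -29*33 = -957)
-109*b*(-202) = -109*(-957)*(-202) = 104313*(-202) = -21071226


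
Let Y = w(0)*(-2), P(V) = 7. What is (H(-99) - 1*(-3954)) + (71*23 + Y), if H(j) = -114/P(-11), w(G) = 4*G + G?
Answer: 38995/7 ≈ 5570.7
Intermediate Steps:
w(G) = 5*G
H(j) = -114/7
Y = 0 (Y = (5*0)*(-2) = 0*(-2) = 0)
(H(-99) - 1*(-3954)) + (71*23 + Y) = (-114/7 - 1*(-3954)) + (71*23 + 0) = (-114/7 + 3954) + (1633 + 0) = 27564/7 + 1633 = 38995/7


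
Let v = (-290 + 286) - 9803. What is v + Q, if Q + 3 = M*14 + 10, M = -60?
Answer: -10640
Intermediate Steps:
v = -9807 (v = -4 - 9803 = -9807)
Q = -833 (Q = -3 + (-60*14 + 10) = -3 + (-840 + 10) = -3 - 830 = -833)
v + Q = -9807 - 833 = -10640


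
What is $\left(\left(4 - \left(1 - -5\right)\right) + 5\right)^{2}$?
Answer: $9$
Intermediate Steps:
$\left(\left(4 - \left(1 - -5\right)\right) + 5\right)^{2} = \left(\left(4 - \left(1 + 5\right)\right) + 5\right)^{2} = \left(\left(4 - 6\right) + 5\right)^{2} = \left(-2 + 5\right)^{2} = 3^{2} = 9$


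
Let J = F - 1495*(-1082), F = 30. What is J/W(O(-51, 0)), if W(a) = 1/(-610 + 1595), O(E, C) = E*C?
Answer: 1593355700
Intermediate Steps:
O(E, C) = C*E
W(a) = 1/985
J = 1617620 (J = 30 - 1495*(-1082) = 30 + 1617590 = 1617620)
J/W(O(-51, 0)) = 1617620/(1/985) = 1617620*985 = 1593355700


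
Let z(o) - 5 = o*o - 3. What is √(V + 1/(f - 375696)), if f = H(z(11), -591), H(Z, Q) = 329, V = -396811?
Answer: I*√55910822549202146/375367 ≈ 629.93*I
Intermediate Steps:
z(o) = 2 + o² (z(o) = 5 + (o*o - 3) = 5 + (o² - 3) = 5 + (-3 + o²) = 2 + o²)
f = 329
√(V + 1/(f - 375696)) = √(-396811 + 1/(329 - 375696)) = √(-396811 + 1/(-375367)) = √(-396811 - 1/375367) = √(-148949754638/375367) = I*√55910822549202146/375367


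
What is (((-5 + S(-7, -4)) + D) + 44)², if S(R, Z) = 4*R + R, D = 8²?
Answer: 4624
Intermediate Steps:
D = 64
S(R, Z) = 5*R
(((-5 + S(-7, -4)) + D) + 44)² = (((-5 + 5*(-7)) + 64) + 44)² = (((-5 - 35) + 64) + 44)² = ((-40 + 64) + 44)² = (24 + 44)² = 68² = 4624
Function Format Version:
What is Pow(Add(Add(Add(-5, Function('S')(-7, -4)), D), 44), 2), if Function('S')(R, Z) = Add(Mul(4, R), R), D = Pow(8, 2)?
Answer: 4624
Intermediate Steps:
D = 64
Function('S')(R, Z) = Mul(5, R)
Pow(Add(Add(Add(-5, Function('S')(-7, -4)), D), 44), 2) = Pow(Add(Add(Add(-5, Mul(5, -7)), 64), 44), 2) = Pow(Add(Add(Add(-5, -35), 64), 44), 2) = Pow(Add(Add(-40, 64), 44), 2) = Pow(Add(24, 44), 2) = Pow(68, 2) = 4624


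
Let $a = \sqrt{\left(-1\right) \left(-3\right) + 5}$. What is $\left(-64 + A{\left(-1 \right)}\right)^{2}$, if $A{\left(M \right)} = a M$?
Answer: $4104 + 256 \sqrt{2} \approx 4466.0$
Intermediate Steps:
$a = 2 \sqrt{2}$ ($a = \sqrt{3 + 5} = \sqrt{8} = 2 \sqrt{2} \approx 2.8284$)
$A{\left(M \right)} = 2 M \sqrt{2}$ ($A{\left(M \right)} = 2 \sqrt{2} M = 2 M \sqrt{2}$)
$\left(-64 + A{\left(-1 \right)}\right)^{2} = \left(-64 + 2 \left(-1\right) \sqrt{2}\right)^{2} = \left(-64 - 2 \sqrt{2}\right)^{2}$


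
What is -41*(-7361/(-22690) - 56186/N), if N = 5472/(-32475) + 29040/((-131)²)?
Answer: 2427465976869429841/1605637065960 ≈ 1.5118e+6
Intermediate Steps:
N = 283056336/185767825 (N = 5472*(-1/32475) + 29040/17161 = -1824/10825 + 29040*(1/17161) = -1824/10825 + 29040/17161 = 283056336/185767825 ≈ 1.5237)
-41*(-7361/(-22690) - 56186/N) = -41*(-7361/(-22690) - 56186/283056336/185767825) = -41*(-7361*(-1/22690) - 56186*185767825/283056336) = -41*(7361/22690 - 5218775507725/141528168) = -41*(-59206487240717801/1605637065960) = 2427465976869429841/1605637065960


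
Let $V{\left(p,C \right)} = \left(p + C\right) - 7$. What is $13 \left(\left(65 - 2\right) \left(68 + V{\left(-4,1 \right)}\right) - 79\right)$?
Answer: $46475$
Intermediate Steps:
$V{\left(p,C \right)} = -7 + C + p$ ($V{\left(p,C \right)} = \left(C + p\right) - 7 = -7 + C + p$)
$13 \left(\left(65 - 2\right) \left(68 + V{\left(-4,1 \right)}\right) - 79\right) = 13 \left(\left(65 - 2\right) \left(68 - 10\right) - 79\right) = 13 \left(63 \left(68 - 10\right) - 79\right) = 13 \left(63 \cdot 58 - 79\right) = 13 \left(3654 - 79\right) = 13 \cdot 3575 = 46475$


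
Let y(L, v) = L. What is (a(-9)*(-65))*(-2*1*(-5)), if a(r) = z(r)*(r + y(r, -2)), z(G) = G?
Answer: -105300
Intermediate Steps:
a(r) = 2*r² (a(r) = r*(r + r) = r*(2*r) = 2*r²)
(a(-9)*(-65))*(-2*1*(-5)) = ((2*(-9)²)*(-65))*(-2*1*(-5)) = ((2*81)*(-65))*(-2*(-5)) = (162*(-65))*10 = -10530*10 = -105300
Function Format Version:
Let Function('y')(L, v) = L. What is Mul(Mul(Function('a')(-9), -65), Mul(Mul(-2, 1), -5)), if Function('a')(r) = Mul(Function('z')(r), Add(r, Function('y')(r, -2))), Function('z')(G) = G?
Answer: -105300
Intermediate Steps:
Function('a')(r) = Mul(2, Pow(r, 2)) (Function('a')(r) = Mul(r, Add(r, r)) = Mul(r, Mul(2, r)) = Mul(2, Pow(r, 2)))
Mul(Mul(Function('a')(-9), -65), Mul(Mul(-2, 1), -5)) = Mul(Mul(Mul(2, Pow(-9, 2)), -65), Mul(Mul(-2, 1), -5)) = Mul(Mul(Mul(2, 81), -65), Mul(-2, -5)) = Mul(Mul(162, -65), 10) = Mul(-10530, 10) = -105300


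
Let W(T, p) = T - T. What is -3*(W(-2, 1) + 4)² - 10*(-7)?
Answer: 22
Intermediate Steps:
W(T, p) = 0
-3*(W(-2, 1) + 4)² - 10*(-7) = -3*(0 + 4)² - 10*(-7) = -3*4² + 70 = -3*16 + 70 = -48 + 70 = 22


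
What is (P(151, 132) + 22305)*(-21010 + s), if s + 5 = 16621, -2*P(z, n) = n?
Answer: -97718166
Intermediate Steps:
P(z, n) = -n/2
s = 16616 (s = -5 + 16621 = 16616)
(P(151, 132) + 22305)*(-21010 + s) = (-½*132 + 22305)*(-21010 + 16616) = (-66 + 22305)*(-4394) = 22239*(-4394) = -97718166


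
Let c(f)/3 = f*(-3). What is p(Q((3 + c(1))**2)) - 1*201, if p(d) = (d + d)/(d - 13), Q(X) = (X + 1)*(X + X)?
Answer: -527523/2651 ≈ -198.99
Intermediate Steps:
c(f) = -9*f (c(f) = 3*(f*(-3)) = 3*(-3*f) = -9*f)
Q(X) = 2*X*(1 + X) (Q(X) = (1 + X)*(2*X) = 2*X*(1 + X))
p(d) = 2*d/(-13 + d) (p(d) = (2*d)/(-13 + d) = 2*d/(-13 + d))
p(Q((3 + c(1))**2)) - 1*201 = 2*(2*(3 - 9*1)**2*(1 + (3 - 9*1)**2))/(-13 + 2*(3 - 9*1)**2*(1 + (3 - 9*1)**2)) - 1*201 = 2*(2*(3 - 9)**2*(1 + (3 - 9)**2))/(-13 + 2*(3 - 9)**2*(1 + (3 - 9)**2)) - 201 = 2*(2*(-6)**2*(1 + (-6)**2))/(-13 + 2*(-6)**2*(1 + (-6)**2)) - 201 = 2*(2*36*(1 + 36))/(-13 + 2*36*(1 + 36)) - 201 = 2*(2*36*37)/(-13 + 2*36*37) - 201 = 2*2664/(-13 + 2664) - 201 = 2*2664/2651 - 201 = 2*2664*(1/2651) - 201 = 5328/2651 - 201 = -527523/2651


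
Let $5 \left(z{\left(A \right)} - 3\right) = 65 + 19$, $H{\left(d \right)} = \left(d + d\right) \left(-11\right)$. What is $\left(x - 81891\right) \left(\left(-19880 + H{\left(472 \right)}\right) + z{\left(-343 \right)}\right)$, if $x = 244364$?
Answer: $- \frac{24569329533}{5} \approx -4.9139 \cdot 10^{9}$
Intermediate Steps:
$H{\left(d \right)} = - 22 d$ ($H{\left(d \right)} = 2 d \left(-11\right) = - 22 d$)
$z{\left(A \right)} = \frac{99}{5}$ ($z{\left(A \right)} = 3 + \frac{65 + 19}{5} = 3 + \frac{1}{5} \cdot 84 = 3 + \frac{84}{5} = \frac{99}{5}$)
$\left(x - 81891\right) \left(\left(-19880 + H{\left(472 \right)}\right) + z{\left(-343 \right)}\right) = \left(244364 - 81891\right) \left(\left(-19880 - 10384\right) + \frac{99}{5}\right) = 162473 \left(\left(-19880 - 10384\right) + \frac{99}{5}\right) = 162473 \left(-30264 + \frac{99}{5}\right) = 162473 \left(- \frac{151221}{5}\right) = - \frac{24569329533}{5}$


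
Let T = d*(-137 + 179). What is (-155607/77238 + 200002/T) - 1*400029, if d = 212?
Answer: -363884580235/909692 ≈ -4.0001e+5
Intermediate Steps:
T = 8904 (T = 212*(-137 + 179) = 212*42 = 8904)
(-155607/77238 + 200002/T) - 1*400029 = (-155607/77238 + 200002/8904) - 1*400029 = (-155607*1/77238 + 200002*(1/8904)) - 400029 = (-51869/25746 + 100001/4452) - 400029 = 18600833/909692 - 400029 = -363884580235/909692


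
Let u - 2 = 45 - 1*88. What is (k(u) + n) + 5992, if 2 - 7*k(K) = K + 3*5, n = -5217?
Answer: 779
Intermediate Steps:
u = -41 (u = 2 + (45 - 1*88) = 2 + (45 - 88) = 2 - 43 = -41)
k(K) = -13/7 - K/7 (k(K) = 2/7 - (K + 3*5)/7 = 2/7 - (K + 15)/7 = 2/7 - (15 + K)/7 = 2/7 + (-15/7 - K/7) = -13/7 - K/7)
(k(u) + n) + 5992 = ((-13/7 - ⅐*(-41)) - 5217) + 5992 = ((-13/7 + 41/7) - 5217) + 5992 = (4 - 5217) + 5992 = -5213 + 5992 = 779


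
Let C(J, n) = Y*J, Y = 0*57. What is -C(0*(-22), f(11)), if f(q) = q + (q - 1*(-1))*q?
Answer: 0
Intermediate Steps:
f(q) = q + q*(1 + q) (f(q) = q + (q + 1)*q = q + (1 + q)*q = q + q*(1 + q))
Y = 0
C(J, n) = 0 (C(J, n) = 0*J = 0)
-C(0*(-22), f(11)) = -1*0 = 0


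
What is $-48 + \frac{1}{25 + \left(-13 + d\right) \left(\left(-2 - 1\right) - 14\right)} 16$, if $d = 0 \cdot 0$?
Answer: $- \frac{5896}{123} \approx -47.935$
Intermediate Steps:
$d = 0$
$-48 + \frac{1}{25 + \left(-13 + d\right) \left(\left(-2 - 1\right) - 14\right)} 16 = -48 + \frac{1}{25 + \left(-13 + 0\right) \left(\left(-2 - 1\right) - 14\right)} 16 = -48 + \frac{1}{25 - 13 \left(-3 - 14\right)} 16 = -48 + \frac{1}{25 - -221} \cdot 16 = -48 + \frac{1}{25 + 221} \cdot 16 = -48 + \frac{1}{246} \cdot 16 = -48 + \frac{8}{123} = - \frac{5896}{123}$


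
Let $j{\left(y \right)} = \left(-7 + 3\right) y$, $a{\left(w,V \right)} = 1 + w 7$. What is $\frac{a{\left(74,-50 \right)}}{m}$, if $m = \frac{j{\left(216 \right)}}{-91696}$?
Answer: $\frac{991463}{18} \approx 55081.0$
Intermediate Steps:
$a{\left(w,V \right)} = 1 + 7 w$
$j{\left(y \right)} = - 4 y$
$m = \frac{54}{5731}$ ($m = \frac{\left(-4\right) 216}{-91696} = \left(-864\right) \left(- \frac{1}{91696}\right) = \frac{54}{5731} \approx 0.0094224$)
$\frac{a{\left(74,-50 \right)}}{m} = \frac{1 + 7 \cdot 74}{\frac{54}{5731}} = \left(1 + 518\right) \frac{5731}{54} = 519 \cdot \frac{5731}{54} = \frac{991463}{18}$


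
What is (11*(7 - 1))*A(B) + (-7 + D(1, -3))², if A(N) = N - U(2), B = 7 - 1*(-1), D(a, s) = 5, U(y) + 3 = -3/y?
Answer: 829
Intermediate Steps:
U(y) = -3 - 3/y
B = 8 (B = 7 + 1 = 8)
A(N) = 9/2 + N (A(N) = N - (-3 - 3/2) = N - 1*(-9/2) = N + 9/2 = 9/2 + N)
(11*(7 - 1))*A(B) + (-7 + D(1, -3))² = (11*(7 - 1))*(9/2 + 8) + (-7 + 5)² = (11*6)*(25/2) + (-2)² = 66*(25/2) + 4 = 825 + 4 = 829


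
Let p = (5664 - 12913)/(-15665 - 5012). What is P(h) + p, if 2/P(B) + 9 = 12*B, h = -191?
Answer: 16638595/47577777 ≈ 0.34971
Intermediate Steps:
p = 7249/20677 (p = -7249/(-20677) = -7249*(-1/20677) = 7249/20677 ≈ 0.35058)
P(B) = 2/(-9 + 12*B)
P(h) + p = 2/(3*(-3 + 4*(-191))) + 7249/20677 = 2/(3*(-3 - 764)) + 7249/20677 = (⅔)/(-767) + 7249/20677 = (⅔)*(-1/767) + 7249/20677 = -2/2301 + 7249/20677 = 16638595/47577777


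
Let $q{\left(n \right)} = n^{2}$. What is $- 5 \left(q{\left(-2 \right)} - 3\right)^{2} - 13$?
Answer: $-18$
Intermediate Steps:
$- 5 \left(q{\left(-2 \right)} - 3\right)^{2} - 13 = - 5 \left(\left(-2\right)^{2} - 3\right)^{2} - 13 = - 5 \left(4 - 3\right)^{2} - 13 = - 5 \cdot 1^{2} - 13 = \left(-5\right) 1 - 13 = -5 - 13 = -18$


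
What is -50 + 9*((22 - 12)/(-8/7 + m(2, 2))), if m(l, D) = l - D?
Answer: -515/4 ≈ -128.75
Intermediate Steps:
-50 + 9*((22 - 12)/(-8/7 + m(2, 2))) = -50 + 9*((22 - 12)/(-8/7 + (2 - 1*2))) = -50 + 9*(10/(-8*⅐ + (2 - 2))) = -50 + 9*(10/(-8/7 + 0)) = -50 + 9*(10/(-8/7)) = -50 + 9*(10*(-7/8)) = -50 + 9*(-35/4) = -50 - 315/4 = -515/4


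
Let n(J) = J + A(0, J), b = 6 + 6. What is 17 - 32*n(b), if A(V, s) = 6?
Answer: -559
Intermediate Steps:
b = 12
n(J) = 6 + J (n(J) = J + 6 = 6 + J)
17 - 32*n(b) = 17 - 32*(6 + 12) = 17 - 32*18 = 17 - 576 = -559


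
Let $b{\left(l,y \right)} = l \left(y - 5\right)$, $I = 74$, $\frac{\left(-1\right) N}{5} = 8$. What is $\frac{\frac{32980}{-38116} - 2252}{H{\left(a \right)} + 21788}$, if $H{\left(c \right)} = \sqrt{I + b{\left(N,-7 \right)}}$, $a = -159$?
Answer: $- \frac{17989809414}{173983556935} + \frac{21467553 \sqrt{554}}{4523572480310} \approx -0.10329$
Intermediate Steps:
$N = -40$ ($N = \left(-5\right) 8 = -40$)
$b{\left(l,y \right)} = l \left(-5 + y\right)$
$H{\left(c \right)} = \sqrt{554}$ ($H{\left(c \right)} = \sqrt{74 - 40 \left(-5 - 7\right)} = \sqrt{74 - -480} = \sqrt{74 + 480} = \sqrt{554}$)
$\frac{\frac{32980}{-38116} - 2252}{H{\left(a \right)} + 21788} = \frac{\frac{32980}{-38116} - 2252}{\sqrt{554} + 21788} = \frac{32980 \left(- \frac{1}{38116}\right) - 2252}{21788 + \sqrt{554}} = \frac{- \frac{8245}{9529} - 2252}{21788 + \sqrt{554}} = - \frac{21467553}{9529 \left(21788 + \sqrt{554}\right)}$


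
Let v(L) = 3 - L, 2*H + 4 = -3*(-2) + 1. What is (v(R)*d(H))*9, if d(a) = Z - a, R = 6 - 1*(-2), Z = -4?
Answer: 495/2 ≈ 247.50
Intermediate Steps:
R = 8 (R = 6 + 2 = 8)
H = 3/2 (H = -2 + (-3*(-2) + 1)/2 = -2 + (6 + 1)/2 = -2 + (1/2)*7 = -2 + 7/2 = 3/2 ≈ 1.5000)
d(a) = -4 - a
(v(R)*d(H))*9 = ((3 - 1*8)*(-4 - 1*3/2))*9 = ((3 - 8)*(-4 - 3/2))*9 = -5*(-11/2)*9 = (55/2)*9 = 495/2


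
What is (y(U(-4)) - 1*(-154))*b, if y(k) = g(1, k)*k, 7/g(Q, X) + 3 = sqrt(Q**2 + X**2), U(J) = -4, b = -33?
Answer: -9471/2 + 231*sqrt(17)/2 ≈ -4259.3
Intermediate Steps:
g(Q, X) = 7/(-3 + sqrt(Q**2 + X**2))
y(k) = 7*k/(-3 + sqrt(1 + k**2)) (y(k) = (7/(-3 + sqrt(1**2 + k**2)))*k = (7/(-3 + sqrt(1 + k**2)))*k = 7*k/(-3 + sqrt(1 + k**2)))
(y(U(-4)) - 1*(-154))*b = (7*(-4)/(-3 + sqrt(1 + (-4)**2)) - 1*(-154))*(-33) = (7*(-4)/(-3 + sqrt(1 + 16)) + 154)*(-33) = (7*(-4)/(-3 + sqrt(17)) + 154)*(-33) = (-28/(-3 + sqrt(17)) + 154)*(-33) = (154 - 28/(-3 + sqrt(17)))*(-33) = -5082 + 924/(-3 + sqrt(17))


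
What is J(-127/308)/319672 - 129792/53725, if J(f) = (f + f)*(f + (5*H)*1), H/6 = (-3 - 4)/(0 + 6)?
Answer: -281131491760249/116373586683200 ≈ -2.4158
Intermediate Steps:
H = -7 (H = 6*((-3 - 4)/(0 + 6)) = 6*(-7/6) = -7)
J(f) = 2*f*(-35 + f) (J(f) = (f + f)*(f + (5*(-7))*1) = (2*f)*(f - 35*1) = (2*f)*(f - 35) = (2*f)*(-35 + f) = 2*f*(-35 + f))
J(-127/308)/319672 - 129792/53725 = (2*(-127/308)*(-35 - 127/308))/319672 - 129792/53725 = (2*(-127*1/308)*(-35 - 127*1/308))*(1/319672) - 129792*1/53725 = (2*(-127/308)*(-35 - 127/308))*(1/319672) - 129792/53725 = (2*(-127/308)*(-10907/308))*(1/319672) - 129792/53725 = (1385189/47432)*(1/319672) - 129792/53725 = 1385189/15162682304 - 129792/53725 = -281131491760249/116373586683200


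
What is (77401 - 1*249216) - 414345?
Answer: -586160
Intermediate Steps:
(77401 - 1*249216) - 414345 = (77401 - 249216) - 414345 = -171815 - 414345 = -586160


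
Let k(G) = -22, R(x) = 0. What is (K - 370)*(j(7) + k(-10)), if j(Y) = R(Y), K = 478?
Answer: -2376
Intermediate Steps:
j(Y) = 0
(K - 370)*(j(7) + k(-10)) = (478 - 370)*(0 - 22) = 108*(-22) = -2376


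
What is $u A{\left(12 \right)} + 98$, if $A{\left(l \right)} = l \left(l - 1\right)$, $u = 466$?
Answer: $61610$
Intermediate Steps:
$A{\left(l \right)} = l \left(-1 + l\right)$
$u A{\left(12 \right)} + 98 = 466 \cdot 12 \left(-1 + 12\right) + 98 = 466 \cdot 12 \cdot 11 + 98 = 466 \cdot 132 + 98 = 61512 + 98 = 61610$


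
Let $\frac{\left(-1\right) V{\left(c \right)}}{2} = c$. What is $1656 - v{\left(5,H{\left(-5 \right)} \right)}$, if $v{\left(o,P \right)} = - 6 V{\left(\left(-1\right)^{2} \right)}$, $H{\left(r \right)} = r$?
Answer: $1644$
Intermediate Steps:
$V{\left(c \right)} = - 2 c$
$v{\left(o,P \right)} = 12$ ($v{\left(o,P \right)} = - 6 \left(- 2 \left(-1\right)^{2}\right) = - 6 \left(\left(-2\right) 1\right) = \left(-6\right) \left(-2\right) = 12$)
$1656 - v{\left(5,H{\left(-5 \right)} \right)} = 1656 - 12 = 1644$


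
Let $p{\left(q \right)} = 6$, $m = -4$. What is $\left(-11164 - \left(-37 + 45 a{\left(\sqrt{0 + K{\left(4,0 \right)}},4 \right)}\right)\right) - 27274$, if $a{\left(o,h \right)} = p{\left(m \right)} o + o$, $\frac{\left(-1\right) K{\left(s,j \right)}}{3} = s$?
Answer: $-38401 - 630 i \sqrt{3} \approx -38401.0 - 1091.2 i$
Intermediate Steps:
$K{\left(s,j \right)} = - 3 s$
$a{\left(o,h \right)} = 7 o$ ($a{\left(o,h \right)} = 6 o + o = 7 o$)
$\left(-11164 - \left(-37 + 45 a{\left(\sqrt{0 + K{\left(4,0 \right)}},4 \right)}\right)\right) - 27274 = \left(-11164 + \left(37 - 45 \cdot 7 \sqrt{0 - 12}\right)\right) - 27274 = \left(-11164 + \left(37 - 45 \cdot 7 \sqrt{-12}\right)\right) - 27274 = \left(-11164 + \left(37 - 45 \cdot 7 \cdot 2 i \sqrt{3}\right)\right) - 27274 = \left(-11164 + \left(37 - 45 \cdot 14 i \sqrt{3}\right)\right) - 27274 = \left(-11164 + \left(37 - 630 i \sqrt{3}\right)\right) - 27274 = \left(-11127 - 630 i \sqrt{3}\right) - 27274 = -38401 - 630 i \sqrt{3}$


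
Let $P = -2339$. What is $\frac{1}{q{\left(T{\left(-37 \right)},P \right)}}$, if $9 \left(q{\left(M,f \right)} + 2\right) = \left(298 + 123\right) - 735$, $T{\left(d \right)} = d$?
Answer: $- \frac{9}{332} \approx -0.027108$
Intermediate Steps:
$q{\left(M,f \right)} = - \frac{332}{9}$ ($q{\left(M,f \right)} = -2 + \frac{\left(298 + 123\right) - 735}{9} = -2 + \frac{421 - 735}{9} = -2 + \frac{1}{9} \left(-314\right) = -2 - \frac{314}{9} = - \frac{332}{9}$)
$\frac{1}{q{\left(T{\left(-37 \right)},P \right)}} = \frac{1}{- \frac{332}{9}} = - \frac{9}{332}$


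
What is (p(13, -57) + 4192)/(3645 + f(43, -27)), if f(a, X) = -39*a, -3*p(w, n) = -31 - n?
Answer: 6275/2952 ≈ 2.1257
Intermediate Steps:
p(w, n) = 31/3 + n/3 (p(w, n) = -(-31 - n)/3 = 31/3 + n/3)
(p(13, -57) + 4192)/(3645 + f(43, -27)) = ((31/3 + (⅓)*(-57)) + 4192)/(3645 - 39*43) = ((31/3 - 19) + 4192)/(3645 - 1677) = (-26/3 + 4192)/1968 = (12550/3)*(1/1968) = 6275/2952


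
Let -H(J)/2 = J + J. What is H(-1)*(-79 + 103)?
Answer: 96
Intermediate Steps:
H(J) = -4*J (H(J) = -2*(J + J) = -4*J)
H(-1)*(-79 + 103) = (-4*(-1))*(-79 + 103) = 4*24 = 96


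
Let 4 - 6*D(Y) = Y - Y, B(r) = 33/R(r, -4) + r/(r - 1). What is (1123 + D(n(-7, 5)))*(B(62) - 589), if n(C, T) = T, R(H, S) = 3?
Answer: -39548572/61 ≈ -6.4834e+5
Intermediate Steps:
B(r) = 11 + r/(-1 + r) (B(r) = 33/3 + r/(r - 1) = 33*(⅓) + r/(-1 + r) = 11 + r/(-1 + r))
D(Y) = ⅔ (D(Y) = ⅔ - (Y - Y)/6 = ⅔ - ⅙*0 = ⅔ + 0 = ⅔)
(1123 + D(n(-7, 5)))*(B(62) - 589) = (1123 + ⅔)*((-11 + 12*62)/(-1 + 62) - 589) = 3371*((-11 + 744)/61 - 589)/3 = 3371*((1/61)*733 - 589)/3 = 3371*(733/61 - 589)/3 = (3371/3)*(-35196/61) = -39548572/61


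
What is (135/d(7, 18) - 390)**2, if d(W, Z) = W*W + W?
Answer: 471107025/3136 ≈ 1.5023e+5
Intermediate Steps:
d(W, Z) = W + W**2 (d(W, Z) = W**2 + W = W + W**2)
(135/d(7, 18) - 390)**2 = (135/((7*(1 + 7))) - 390)**2 = (135/((7*8)) - 390)**2 = (135/56 - 390)**2 = (-21705/56)**2 = 471107025/3136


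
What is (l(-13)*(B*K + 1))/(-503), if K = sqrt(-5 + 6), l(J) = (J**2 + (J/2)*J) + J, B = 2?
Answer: -1443/1006 ≈ -1.4344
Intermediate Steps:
l(J) = J + 3*J**2/2 (l(J) = (J**2 + (J*(1/2))*J) + J = (J**2 + (J/2)*J) + J = (J**2 + J**2/2) + J = 3*J**2/2 + J = J + 3*J**2/2)
K = 1 (K = sqrt(1) = 1)
(l(-13)*(B*K + 1))/(-503) = (((1/2)*(-13)*(2 + 3*(-13)))*(2*1 + 1))/(-503) = (((1/2)*(-13)*(2 - 39))*(2 + 1))*(-1/503) = (((1/2)*(-13)*(-37))*3)*(-1/503) = ((481/2)*3)*(-1/503) = (1443/2)*(-1/503) = -1443/1006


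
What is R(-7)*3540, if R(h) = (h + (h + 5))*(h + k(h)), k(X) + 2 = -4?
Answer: 414180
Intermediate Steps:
k(X) = -6 (k(X) = -2 - 4 = -6)
R(h) = (-6 + h)*(5 + 2*h) (R(h) = (h + (h + 5))*(h - 6) = (h + (5 + h))*(-6 + h) = (5 + 2*h)*(-6 + h) = (-6 + h)*(5 + 2*h))
R(-7)*3540 = (-30 - 7*(-7) + 2*(-7)²)*3540 = (-30 + 49 + 2*49)*3540 = (-30 + 49 + 98)*3540 = 117*3540 = 414180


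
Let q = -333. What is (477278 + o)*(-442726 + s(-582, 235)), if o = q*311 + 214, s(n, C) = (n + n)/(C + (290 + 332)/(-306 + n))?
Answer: -17221995554329230/104029 ≈ -1.6555e+11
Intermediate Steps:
s(n, C) = 2*n/(C + 622/(-306 + n)) (s(n, C) = (2*n)/(C + 622/(-306 + n)) = 2*n/(C + 622/(-306 + n)))
o = -103349 (o = -333*311 + 214 = -103563 + 214 = -103349)
(477278 + o)*(-442726 + s(-582, 235)) = (477278 - 103349)*(-442726 + 2*(-582)*(-306 - 582)/(622 - 306*235 + 235*(-582))) = 373929*(-442726 + 2*(-582)*(-888)/(622 - 71910 - 136770)) = 373929*(-442726 + 2*(-582)*(-888)/(-208058)) = 373929*(-442726 + 2*(-582)*(-1/208058)*(-888)) = 373929*(-442726 - 516816/104029) = 373929*(-46056859870/104029) = -17221995554329230/104029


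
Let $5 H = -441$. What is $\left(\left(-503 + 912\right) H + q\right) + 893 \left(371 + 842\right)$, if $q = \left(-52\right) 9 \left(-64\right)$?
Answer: $\frac{5385436}{5} \approx 1.0771 \cdot 10^{6}$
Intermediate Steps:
$q = 29952$ ($q = \left(-468\right) \left(-64\right) = 29952$)
$H = - \frac{441}{5}$ ($H = \frac{1}{5} \left(-441\right) = - \frac{441}{5} \approx -88.2$)
$\left(\left(-503 + 912\right) H + q\right) + 893 \left(371 + 842\right) = \left(\left(-503 + 912\right) \left(- \frac{441}{5}\right) + 29952\right) + 893 \left(371 + 842\right) = \left(409 \left(- \frac{441}{5}\right) + 29952\right) + 893 \cdot 1213 = \left(- \frac{180369}{5} + 29952\right) + 1083209 = - \frac{30609}{5} + 1083209 = \frac{5385436}{5}$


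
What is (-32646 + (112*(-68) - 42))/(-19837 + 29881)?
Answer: -10076/2511 ≈ -4.0127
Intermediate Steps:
(-32646 + (112*(-68) - 42))/(-19837 + 29881) = (-32646 + (-7616 - 42))/10044 = (-32646 - 7658)*(1/10044) = -40304*1/10044 = -10076/2511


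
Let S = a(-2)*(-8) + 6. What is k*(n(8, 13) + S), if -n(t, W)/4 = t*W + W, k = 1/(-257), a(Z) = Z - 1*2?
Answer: 430/257 ≈ 1.6732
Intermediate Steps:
a(Z) = -2 + Z (a(Z) = Z - 2 = -2 + Z)
k = -1/257 ≈ -0.0038911
S = 38 (S = (-2 - 2)*(-8) + 6 = -4*(-8) + 6 = 32 + 6 = 38)
n(t, W) = -4*W - 4*W*t (n(t, W) = -4*(t*W + W) = -4*(W*t + W) = -4*(W + W*t) = -4*W - 4*W*t)
k*(n(8, 13) + S) = -(-4*13*(1 + 8) + 38)/257 = -(-4*13*9 + 38)/257 = -(-468 + 38)/257 = -1/257*(-430) = 430/257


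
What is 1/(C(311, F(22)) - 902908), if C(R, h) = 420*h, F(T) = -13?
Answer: -1/908368 ≈ -1.1009e-6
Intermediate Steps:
1/(C(311, F(22)) - 902908) = 1/(420*(-13) - 902908) = 1/(-5460 - 902908) = 1/(-908368) = -1/908368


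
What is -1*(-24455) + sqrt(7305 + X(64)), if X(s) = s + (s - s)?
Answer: 24455 + sqrt(7369) ≈ 24541.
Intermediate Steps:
X(s) = s (X(s) = s + 0 = s)
-1*(-24455) + sqrt(7305 + X(64)) = -1*(-24455) + sqrt(7305 + 64) = 24455 + sqrt(7369)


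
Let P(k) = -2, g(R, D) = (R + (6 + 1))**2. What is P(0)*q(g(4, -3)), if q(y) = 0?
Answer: 0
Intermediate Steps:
g(R, D) = (7 + R)**2 (g(R, D) = (R + 7)**2 = (7 + R)**2)
P(0)*q(g(4, -3)) = -2*0 = 0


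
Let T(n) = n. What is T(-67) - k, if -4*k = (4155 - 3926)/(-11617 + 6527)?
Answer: -1364349/20360 ≈ -67.011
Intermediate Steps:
k = 229/20360 (k = -(4155 - 3926)/(4*(-11617 + 6527)) = -229/(4*(-5090)) = -229*(-1)/(4*5090) = -1/4*(-229/5090) = 229/20360 ≈ 0.011248)
T(-67) - k = -67 - 1*229/20360 = -67 - 229/20360 = -1364349/20360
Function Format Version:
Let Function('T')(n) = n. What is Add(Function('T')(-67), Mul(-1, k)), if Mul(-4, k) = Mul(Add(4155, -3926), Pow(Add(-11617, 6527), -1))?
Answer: Rational(-1364349, 20360) ≈ -67.011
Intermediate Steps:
k = Rational(229, 20360) (k = Mul(Rational(-1, 4), Mul(Add(4155, -3926), Pow(Add(-11617, 6527), -1))) = Mul(Rational(-1, 4), Mul(229, Pow(-5090, -1))) = Mul(Rational(-1, 4), Mul(229, Rational(-1, 5090))) = Mul(Rational(-1, 4), Rational(-229, 5090)) = Rational(229, 20360) ≈ 0.011248)
Add(Function('T')(-67), Mul(-1, k)) = Add(-67, Mul(-1, Rational(229, 20360))) = Add(-67, Rational(-229, 20360)) = Rational(-1364349, 20360)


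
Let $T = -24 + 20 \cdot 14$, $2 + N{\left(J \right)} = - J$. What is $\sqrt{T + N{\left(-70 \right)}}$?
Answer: $18$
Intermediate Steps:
$N{\left(J \right)} = -2 - J$
$T = 256$ ($T = -24 + 280 = 256$)
$\sqrt{T + N{\left(-70 \right)}} = \sqrt{256 - -68} = \sqrt{256 + \left(-2 + 70\right)} = \sqrt{256 + 68} = \sqrt{324} = 18$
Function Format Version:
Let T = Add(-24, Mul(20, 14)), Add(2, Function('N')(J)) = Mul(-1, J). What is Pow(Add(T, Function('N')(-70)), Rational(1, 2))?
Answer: 18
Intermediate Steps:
Function('N')(J) = Add(-2, Mul(-1, J))
T = 256 (T = Add(-24, 280) = 256)
Pow(Add(T, Function('N')(-70)), Rational(1, 2)) = Pow(Add(256, Add(-2, Mul(-1, -70))), Rational(1, 2)) = Pow(Add(256, Add(-2, 70)), Rational(1, 2)) = Pow(Add(256, 68), Rational(1, 2)) = Pow(324, Rational(1, 2)) = 18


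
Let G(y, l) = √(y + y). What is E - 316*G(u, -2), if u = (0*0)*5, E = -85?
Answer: -85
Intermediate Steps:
u = 0 (u = 0*5 = 0)
G(y, l) = √2*√y (G(y, l) = √(2*y) = √2*√y)
E - 316*G(u, -2) = -85 - 316*√2*√0 = -85 - 316*√2*0 = -85 - 316*0 = -85 + 0 = -85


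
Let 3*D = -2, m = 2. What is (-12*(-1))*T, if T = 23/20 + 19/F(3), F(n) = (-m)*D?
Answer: 924/5 ≈ 184.80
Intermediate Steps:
D = -2/3 (D = (1/3)*(-2) = -2/3 ≈ -0.66667)
F(n) = 4/3 (F(n) = -1*2*(-2/3) = -2*(-2/3) = 4/3)
T = 77/5 (T = 23/20 + 19/(4/3) = 23*(1/20) + 19*(3/4) = 23/20 + 57/4 = 77/5 ≈ 15.400)
(-12*(-1))*T = -12*(-1)*(77/5) = 12*(77/5) = 924/5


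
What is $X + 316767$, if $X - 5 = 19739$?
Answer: $336511$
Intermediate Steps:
$X = 19744$ ($X = 5 + 19739 = 19744$)
$X + 316767 = 19744 + 316767 = 336511$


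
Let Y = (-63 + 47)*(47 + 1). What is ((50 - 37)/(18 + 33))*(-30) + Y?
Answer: -13186/17 ≈ -775.65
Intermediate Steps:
Y = -768 (Y = -16*48 = -768)
((50 - 37)/(18 + 33))*(-30) + Y = ((50 - 37)/(18 + 33))*(-30) - 768 = (13/51)*(-30) - 768 = -130/17 - 768 = -13186/17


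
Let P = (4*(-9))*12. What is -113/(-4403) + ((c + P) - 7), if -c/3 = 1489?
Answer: -21601005/4403 ≈ -4906.0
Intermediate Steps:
c = -4467 (c = -3*1489 = -4467)
P = -432 (P = -36*12 = -432)
-113/(-4403) + ((c + P) - 7) = -113/(-4403) + ((-4467 - 432) - 7) = -113*(-1/4403) + (-4899 - 7) = 113/4403 - 4906 = -21601005/4403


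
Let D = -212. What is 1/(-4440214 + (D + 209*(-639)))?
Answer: -1/4573977 ≈ -2.1863e-7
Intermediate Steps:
1/(-4440214 + (D + 209*(-639))) = 1/(-4440214 + (-212 + 209*(-639))) = 1/(-4440214 + (-212 - 133551)) = 1/(-4440214 - 133763) = 1/(-4573977) = -1/4573977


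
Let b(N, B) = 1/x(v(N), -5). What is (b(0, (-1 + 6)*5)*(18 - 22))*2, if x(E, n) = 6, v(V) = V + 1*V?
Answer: -4/3 ≈ -1.3333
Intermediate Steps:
v(V) = 2*V (v(V) = V + V = 2*V)
b(N, B) = ⅙ (b(N, B) = 1/6 = ⅙)
(b(0, (-1 + 6)*5)*(18 - 22))*2 = ((18 - 22)/6)*2 = ((⅙)*(-4))*2 = -⅔*2 = -4/3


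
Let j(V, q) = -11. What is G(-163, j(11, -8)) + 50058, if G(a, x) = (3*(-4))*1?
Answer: 50046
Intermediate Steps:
G(a, x) = -12 (G(a, x) = -12*1 = -12)
G(-163, j(11, -8)) + 50058 = -12 + 50058 = 50046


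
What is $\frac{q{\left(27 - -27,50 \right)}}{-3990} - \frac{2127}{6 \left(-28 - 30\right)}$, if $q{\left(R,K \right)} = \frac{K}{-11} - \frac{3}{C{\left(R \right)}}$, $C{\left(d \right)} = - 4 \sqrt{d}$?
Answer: $\frac{3112381}{509124} - \frac{\sqrt{6}}{95760} \approx 6.1132$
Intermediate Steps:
$q{\left(R,K \right)} = - \frac{K}{11} + \frac{3}{4 \sqrt{R}}$ ($q{\left(R,K \right)} = \frac{K}{-11} - \frac{3}{\left(-4\right) \sqrt{R}} = K \left(- \frac{1}{11}\right) - 3 \left(- \frac{1}{4 \sqrt{R}}\right) = - \frac{K}{11} + \frac{3}{4 \sqrt{R}}$)
$\frac{q{\left(27 - -27,50 \right)}}{-3990} - \frac{2127}{6 \left(-28 - 30\right)} = \frac{\left(- \frac{1}{11}\right) 50 + \frac{3}{4 \sqrt{27 - -27}}}{-3990} - \frac{2127}{6 \left(-28 - 30\right)} = \left(- \frac{50}{11} + \frac{3}{4 \sqrt{27 + 27}}\right) \left(- \frac{1}{3990}\right) - \frac{2127}{6 \left(-58\right)} = \left(- \frac{50}{11} + \frac{3}{4 \cdot 3 \sqrt{6}}\right) \left(- \frac{1}{3990}\right) - \frac{2127}{-348} = \left(- \frac{50}{11} + \frac{3 \frac{\sqrt{6}}{18}}{4}\right) \left(- \frac{1}{3990}\right) - - \frac{709}{116} = \left(- \frac{50}{11} + \frac{\sqrt{6}}{24}\right) \left(- \frac{1}{3990}\right) + \frac{709}{116} = \left(\frac{5}{4389} - \frac{\sqrt{6}}{95760}\right) + \frac{709}{116} = \frac{3112381}{509124} - \frac{\sqrt{6}}{95760}$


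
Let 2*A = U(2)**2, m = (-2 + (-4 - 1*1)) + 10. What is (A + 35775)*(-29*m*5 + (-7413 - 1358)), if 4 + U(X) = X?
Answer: -329363062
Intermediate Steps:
U(X) = -4 + X
m = 3 (m = (-2 + (-4 - 1)) + 10 = (-2 - 5) + 10 = -7 + 10 = 3)
A = 2 (A = (-4 + 2)**2/2 = (1/2)*(-2)**2 = (1/2)*4 = 2)
(A + 35775)*(-29*m*5 + (-7413 - 1358)) = (2 + 35775)*(-29*3*5 + (-7413 - 1358)) = 35777*(-87*5 - 8771) = 35777*(-435 - 8771) = 35777*(-9206) = -329363062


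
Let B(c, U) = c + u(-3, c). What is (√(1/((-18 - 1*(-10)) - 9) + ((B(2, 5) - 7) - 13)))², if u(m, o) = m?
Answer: -358/17 ≈ -21.059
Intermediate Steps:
B(c, U) = -3 + c (B(c, U) = c - 3 = -3 + c)
(√(1/((-18 - 1*(-10)) - 9) + ((B(2, 5) - 7) - 13)))² = (√(1/((-18 - 1*(-10)) - 9) + (((-3 + 2) - 7) - 13)))² = (√(1/((-18 + 10) - 9) + ((-1 - 7) - 13)))² = (√(1/(-8 - 9) + (-8 - 13)))² = (√(1/(-17) - 21))² = (√(-1/17 - 21))² = (√(-358/17))² = (I*√6086/17)² = -358/17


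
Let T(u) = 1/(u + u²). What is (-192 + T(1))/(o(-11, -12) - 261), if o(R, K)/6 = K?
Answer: 383/666 ≈ 0.57508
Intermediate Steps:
o(R, K) = 6*K
(-192 + T(1))/(o(-11, -12) - 261) = (-192 + 1/(1*(1 + 1)))/(6*(-12) - 261) = (-192 + 1/2)/(-72 - 261) = (-192 + 1*(½))/(-333) = (-192 + ½)*(-1/333) = -383/2*(-1/333) = 383/666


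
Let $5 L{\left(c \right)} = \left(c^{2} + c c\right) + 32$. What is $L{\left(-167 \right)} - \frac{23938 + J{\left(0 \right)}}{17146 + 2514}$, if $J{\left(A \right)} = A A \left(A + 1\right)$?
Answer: $\frac{109710491}{9830} \approx 11161.0$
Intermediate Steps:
$J{\left(A \right)} = A^{2} \left(1 + A\right)$
$L{\left(c \right)} = \frac{32}{5} + \frac{2 c^{2}}{5}$ ($L{\left(c \right)} = \frac{\left(c^{2} + c c\right) + 32}{5} = \frac{\left(c^{2} + c^{2}\right) + 32}{5} = \frac{2 c^{2} + 32}{5} = \frac{32 + 2 c^{2}}{5} = \frac{32}{5} + \frac{2 c^{2}}{5}$)
$L{\left(-167 \right)} - \frac{23938 + J{\left(0 \right)}}{17146 + 2514} = \left(\frac{32}{5} + \frac{2 \left(-167\right)^{2}}{5}\right) - \frac{23938 + 0^{2} \left(1 + 0\right)}{17146 + 2514} = \left(\frac{32}{5} + \frac{2}{5} \cdot 27889\right) - \frac{23938 + 0 \cdot 1}{19660} = \left(\frac{32}{5} + \frac{55778}{5}\right) - \left(23938 + 0\right) \frac{1}{19660} = 11162 - 23938 \cdot \frac{1}{19660} = 11162 - \frac{11969}{9830} = \frac{109710491}{9830}$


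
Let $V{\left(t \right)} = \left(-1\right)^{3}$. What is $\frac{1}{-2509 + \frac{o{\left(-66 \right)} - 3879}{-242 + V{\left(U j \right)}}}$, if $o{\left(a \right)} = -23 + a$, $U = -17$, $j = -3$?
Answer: $- \frac{243}{605719} \approx -0.00040118$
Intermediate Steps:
$V{\left(t \right)} = -1$
$\frac{1}{-2509 + \frac{o{\left(-66 \right)} - 3879}{-242 + V{\left(U j \right)}}} = \frac{1}{-2509 + \frac{\left(-23 - 66\right) - 3879}{-242 - 1}} = \frac{1}{-2509 + \frac{-89 - 3879}{-243}} = \frac{1}{-2509 - - \frac{3968}{243}} = \frac{1}{-2509 + \frac{3968}{243}} = \frac{1}{- \frac{605719}{243}} = - \frac{243}{605719}$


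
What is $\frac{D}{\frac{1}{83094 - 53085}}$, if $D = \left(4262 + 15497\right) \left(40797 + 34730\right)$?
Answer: $44783570831937$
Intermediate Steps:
$D = 1492337993$ ($D = 19759 \cdot 75527 = 1492337993$)
$\frac{D}{\frac{1}{83094 - 53085}} = \frac{1492337993}{\frac{1}{83094 - 53085}} = \frac{1492337993}{\frac{1}{30009}} = 1492337993 \frac{1}{\frac{1}{30009}} = 1492337993 \cdot 30009 = 44783570831937$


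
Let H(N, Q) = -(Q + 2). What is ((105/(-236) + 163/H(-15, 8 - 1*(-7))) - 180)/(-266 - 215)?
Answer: 762413/1929772 ≈ 0.39508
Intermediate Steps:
H(N, Q) = -2 - Q (H(N, Q) = -(2 + Q) = -2 - Q)
((105/(-236) + 163/H(-15, 8 - 1*(-7))) - 180)/(-266 - 215) = ((105/(-236) + 163/(-2 - (8 - 1*(-7)))) - 180)/(-266 - 215) = ((105*(-1/236) + 163/(-2 - (8 + 7))) - 180)/(-481) = ((-105/236 + 163/(-2 - 1*15)) - 180)*(-1/481) = ((-105/236 + 163/(-2 - 15)) - 180)*(-1/481) = ((-105/236 + 163/(-17)) - 180)*(-1/481) = ((-105/236 + 163*(-1/17)) - 180)*(-1/481) = ((-105/236 - 163/17) - 180)*(-1/481) = (-40253/4012 - 180)*(-1/481) = -762413/4012*(-1/481) = 762413/1929772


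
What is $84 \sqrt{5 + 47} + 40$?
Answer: $40 + 168 \sqrt{13} \approx 645.73$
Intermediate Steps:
$84 \sqrt{5 + 47} + 40 = 84 \sqrt{52} + 40 = 84 \cdot 2 \sqrt{13} + 40 = 168 \sqrt{13} + 40 = 40 + 168 \sqrt{13}$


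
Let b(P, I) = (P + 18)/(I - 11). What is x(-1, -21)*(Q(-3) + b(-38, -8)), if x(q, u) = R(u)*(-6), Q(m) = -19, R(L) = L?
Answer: -42966/19 ≈ -2261.4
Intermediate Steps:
b(P, I) = (18 + P)/(-11 + I)
x(q, u) = -6*u (x(q, u) = u*(-6) = -6*u)
x(-1, -21)*(Q(-3) + b(-38, -8)) = (-6*(-21))*(-19 + (18 - 38)/(-11 - 8)) = 126*(-19 - 20/(-19)) = 126*(-19 - 1/19*(-20)) = 126*(-19 + 20/19) = 126*(-341/19) = -42966/19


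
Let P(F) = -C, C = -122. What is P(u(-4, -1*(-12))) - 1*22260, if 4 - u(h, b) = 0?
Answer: -22138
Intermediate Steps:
u(h, b) = 4 (u(h, b) = 4 - 1*0 = 4 + 0 = 4)
P(F) = 122 (P(F) = -1*(-122) = 122)
P(u(-4, -1*(-12))) - 1*22260 = 122 - 1*22260 = 122 - 22260 = -22138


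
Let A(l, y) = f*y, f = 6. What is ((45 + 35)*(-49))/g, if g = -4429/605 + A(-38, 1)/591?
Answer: 467205200/871303 ≈ 536.21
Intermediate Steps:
A(l, y) = 6*y
g = -871303/119185 (g = -4429/605 + (6*1)/591 = -4429*1/605 + 6*(1/591) = -4429/605 + 2/197 = -871303/119185 ≈ -7.3105)
((45 + 35)*(-49))/g = ((45 + 35)*(-49))/(-871303/119185) = (80*(-49))*(-119185/871303) = -3920*(-119185/871303) = 467205200/871303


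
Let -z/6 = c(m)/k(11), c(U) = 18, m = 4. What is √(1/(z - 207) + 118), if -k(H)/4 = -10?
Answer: 2*√14413147/699 ≈ 10.863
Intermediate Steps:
k(H) = 40 (k(H) = -4*(-10) = 40)
z = -27/10 (z = -108/40 = -6*9/20 = -27/10 ≈ -2.7000)
√(1/(z - 207) + 118) = √(1/(-27/10 - 207) + 118) = √(1/(-2097/10) + 118) = √(-10/2097 + 118) = √(247436/2097) = 2*√14413147/699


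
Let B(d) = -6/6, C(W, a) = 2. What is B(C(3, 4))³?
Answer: -1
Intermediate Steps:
B(d) = -1 (B(d) = -6*⅙ = -1)
B(C(3, 4))³ = (-1)³ = -1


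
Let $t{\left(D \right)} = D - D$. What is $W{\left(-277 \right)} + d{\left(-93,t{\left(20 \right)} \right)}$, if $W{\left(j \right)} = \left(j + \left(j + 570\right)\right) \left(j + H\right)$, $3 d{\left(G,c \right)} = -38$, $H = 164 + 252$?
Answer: $\frac{6634}{3} \approx 2211.3$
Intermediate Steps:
$H = 416$
$t{\left(D \right)} = 0$
$d{\left(G,c \right)} = - \frac{38}{3}$ ($d{\left(G,c \right)} = \frac{1}{3} \left(-38\right) = - \frac{38}{3}$)
$W{\left(j \right)} = \left(416 + j\right) \left(570 + 2 j\right)$ ($W{\left(j \right)} = \left(j + \left(j + 570\right)\right) \left(j + 416\right) = \left(j + \left(570 + j\right)\right) \left(416 + j\right) = \left(570 + 2 j\right) \left(416 + j\right) = \left(416 + j\right) \left(570 + 2 j\right)$)
$W{\left(-277 \right)} + d{\left(-93,t{\left(20 \right)} \right)} = \left(237120 + 2 \left(-277\right)^{2} + 1402 \left(-277\right)\right) - \frac{38}{3} = \left(237120 + 2 \cdot 76729 - 388354\right) - \frac{38}{3} = \left(237120 + 153458 - 388354\right) - \frac{38}{3} = 2224 - \frac{38}{3} = \frac{6634}{3}$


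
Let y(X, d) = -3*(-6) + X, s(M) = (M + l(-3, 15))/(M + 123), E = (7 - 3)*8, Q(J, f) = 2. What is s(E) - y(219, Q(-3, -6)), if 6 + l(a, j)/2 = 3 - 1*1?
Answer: -36711/155 ≈ -236.85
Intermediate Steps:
l(a, j) = -8 (l(a, j) = -12 + 2*(3 - 1*1) = -12 + 2*(3 - 1) = -12 + 2*2 = -12 + 4 = -8)
E = 32 (E = 4*8 = 32)
s(M) = (-8 + M)/(123 + M) (s(M) = (M - 8)/(M + 123) = (-8 + M)/(123 + M))
y(X, d) = 18 + X
s(E) - y(219, Q(-3, -6)) = (-8 + 32)/(123 + 32) - (18 + 219) = 24/155 - 1*237 = (1/155)*24 - 237 = 24/155 - 237 = -36711/155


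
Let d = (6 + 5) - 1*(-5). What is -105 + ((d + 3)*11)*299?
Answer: 62386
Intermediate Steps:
d = 16 (d = 11 + 5 = 16)
-105 + ((d + 3)*11)*299 = -105 + ((16 + 3)*11)*299 = -105 + (19*11)*299 = -105 + 209*299 = -105 + 62491 = 62386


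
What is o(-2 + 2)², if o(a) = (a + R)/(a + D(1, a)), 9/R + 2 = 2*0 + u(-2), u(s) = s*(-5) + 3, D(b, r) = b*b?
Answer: 81/121 ≈ 0.66942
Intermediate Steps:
D(b, r) = b²
u(s) = 3 - 5*s (u(s) = -5*s + 3 = 3 - 5*s)
R = 9/11 (R = 9/(-2 + (2*0 + (3 - 5*(-2)))) = 9/(-2 + (0 + (3 + 10))) = 9/(-2 + (0 + 13)) = 9/(-2 + 13) = 9/11 ≈ 0.81818)
o(a) = (9/11 + a)/(1 + a) (o(a) = (a + 9/11)/(a + 1²) = (9/11 + a)/(a + 1) = (9/11 + a)/(1 + a))
o(-2 + 2)² = ((9/11 + (-2 + 2))/(1 + (-2 + 2)))² = ((9/11 + 0)/(1 + 0))² = ((9/11)/1)² = (1*(9/11))² = (9/11)² = 81/121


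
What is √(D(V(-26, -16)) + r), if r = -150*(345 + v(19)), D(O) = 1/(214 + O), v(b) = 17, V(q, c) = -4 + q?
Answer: I*√459595154/92 ≈ 233.02*I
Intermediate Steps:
r = -54300 (r = -150*(345 + 17) = -150*362 = -54300)
√(D(V(-26, -16)) + r) = √(1/(214 + (-4 - 26)) - 54300) = √(1/(214 - 30) - 54300) = √(1/184 - 54300) = √(-9991199/184) = I*√459595154/92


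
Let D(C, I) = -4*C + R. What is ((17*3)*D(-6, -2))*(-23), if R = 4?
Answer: -32844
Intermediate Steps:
D(C, I) = 4 - 4*C (D(C, I) = -4*C + 4 = 4 - 4*C)
((17*3)*D(-6, -2))*(-23) = ((17*3)*(4 - 4*(-6)))*(-23) = (51*(4 + 24))*(-23) = (51*28)*(-23) = 1428*(-23) = -32844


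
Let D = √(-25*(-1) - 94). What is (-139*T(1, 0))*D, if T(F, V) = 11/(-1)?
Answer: 1529*I*√69 ≈ 12701.0*I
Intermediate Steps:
D = I*√69 (D = √(25 - 94) = √(-69) = I*√69 ≈ 8.3066*I)
T(F, V) = -11 (T(F, V) = 11*(-1) = -11)
(-139*T(1, 0))*D = (-139*(-11))*(I*√69) = 1529*(I*√69) = 1529*I*√69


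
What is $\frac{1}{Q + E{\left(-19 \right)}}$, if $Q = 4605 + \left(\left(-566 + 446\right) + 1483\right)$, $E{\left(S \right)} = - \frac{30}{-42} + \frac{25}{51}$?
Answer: $\frac{357}{2131006} \approx 0.00016753$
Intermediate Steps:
$E{\left(S \right)} = \frac{430}{357}$ ($E{\left(S \right)} = \left(-30\right) \left(- \frac{1}{42}\right) + 25 \cdot \frac{1}{51} = \frac{5}{7} + \frac{25}{51} = \frac{430}{357}$)
$Q = 5968$ ($Q = 4605 + \left(-120 + 1483\right) = 4605 + 1363 = 5968$)
$\frac{1}{Q + E{\left(-19 \right)}} = \frac{1}{5968 + \frac{430}{357}} = \frac{1}{\frac{2131006}{357}} = \frac{357}{2131006}$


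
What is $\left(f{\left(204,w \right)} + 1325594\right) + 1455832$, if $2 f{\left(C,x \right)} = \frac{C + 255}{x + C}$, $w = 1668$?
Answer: $\frac{1157073267}{416} \approx 2.7814 \cdot 10^{6}$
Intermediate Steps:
$f{\left(C,x \right)} = \frac{255 + C}{2 \left(C + x\right)}$ ($f{\left(C,x \right)} = \frac{\left(C + 255\right) \frac{1}{x + C}}{2} = \frac{\left(255 + C\right) \frac{1}{C + x}}{2} = \frac{\frac{1}{C + x} \left(255 + C\right)}{2} = \frac{255 + C}{2 \left(C + x\right)}$)
$\left(f{\left(204,w \right)} + 1325594\right) + 1455832 = \left(\frac{255 + 204}{2 \left(204 + 1668\right)} + 1325594\right) + 1455832 = \left(\frac{1}{2} \cdot \frac{1}{1872} \cdot 459 + 1325594\right) + 1455832 = \left(\frac{51}{416} + 1325594\right) + 1455832 = \frac{551447155}{416} + 1455832 = \frac{1157073267}{416}$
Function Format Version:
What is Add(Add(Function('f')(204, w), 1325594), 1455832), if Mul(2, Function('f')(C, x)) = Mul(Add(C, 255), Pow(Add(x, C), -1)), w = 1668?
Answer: Rational(1157073267, 416) ≈ 2.7814e+6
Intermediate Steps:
Function('f')(C, x) = Mul(Rational(1, 2), Pow(Add(C, x), -1), Add(255, C)) (Function('f')(C, x) = Mul(Rational(1, 2), Mul(Add(C, 255), Pow(Add(x, C), -1))) = Mul(Rational(1, 2), Mul(Add(255, C), Pow(Add(C, x), -1))) = Mul(Rational(1, 2), Mul(Pow(Add(C, x), -1), Add(255, C))) = Mul(Rational(1, 2), Pow(Add(C, x), -1), Add(255, C)))
Add(Add(Function('f')(204, w), 1325594), 1455832) = Add(Add(Mul(Rational(1, 2), Pow(Add(204, 1668), -1), Add(255, 204)), 1325594), 1455832) = Add(Add(Mul(Rational(1, 2), Pow(1872, -1), 459), 1325594), 1455832) = Add(Add(Mul(Rational(1, 2), Rational(1, 1872), 459), 1325594), 1455832) = Add(Add(Rational(51, 416), 1325594), 1455832) = Add(Rational(551447155, 416), 1455832) = Rational(1157073267, 416)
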